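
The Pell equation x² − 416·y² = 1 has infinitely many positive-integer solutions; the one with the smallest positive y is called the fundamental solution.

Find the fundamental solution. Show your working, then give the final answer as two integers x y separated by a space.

[20; 2,1,1,9,1,1,2,40] for √416; ℓ=8 ⇒ convergent index 7
k=0  a_k=20  p_k/q_k = 20/1
…
k=3  a_k=1  p_k/q_k = 102/5
…
k=6  a_k=1  p_k/q_k = 2060/101
k=7  a_k=2  p_k/q_k = 5201/255
(x₁, y₁) = (5201, 255);  5201² − 416·255² = 1 ✓

5201 255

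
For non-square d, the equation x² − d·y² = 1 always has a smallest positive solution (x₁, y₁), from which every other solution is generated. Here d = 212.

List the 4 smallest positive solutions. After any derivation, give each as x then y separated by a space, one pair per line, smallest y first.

d=212: √d = [14; 1,1,3,1,1,…,1,1,28] (ℓ=14, even), read p_13/q_13
step 0: (14, 1)  from 14·(1,0) + (0,1)
…
step 2: (29, 2)  from 1·(15,1) + (14,1)
…
step 5: (233, 16)  from 1·(131,9) + (102,7)
step 6: (364, 25)  from 1·(233,16) + (131,9)
step 7: (2417, 166)  from 6·(364,25) + (233,16)
…
step 9: (5198, 357)  from 1·(2781,191) + (2417,166)
…
step 12: (37114, 2549)  from 1·(29135,2001) + (7979,548)
step 13: (66249, 4550)  from 1·(37114,2549) + (29135,2001)
fundamental: x₁=66249, y₁=4550  (since 4388930001 − 212·20702500 = 1)
k=2:  x_2 = 66249·66249+212·4550·4550 = 8777860001,  y_2 = 66249·4550+4550·66249 = 602865900
k=3:  x_3 = 66249·8777860001+212·4550·602865900 = 1163048894346249,  y_3 = 66249·602865900+4550·8777860001 = 79878526013650
k=4:  x_4 = 66249·1163048894346249+212·4550·79878526013650 = 154101652394311440001,  y_4 = 66249·79878526013650+4550·1163048894346249 = 10583744939153731800

66249 4550
8777860001 602865900
1163048894346249 79878526013650
154101652394311440001 10583744939153731800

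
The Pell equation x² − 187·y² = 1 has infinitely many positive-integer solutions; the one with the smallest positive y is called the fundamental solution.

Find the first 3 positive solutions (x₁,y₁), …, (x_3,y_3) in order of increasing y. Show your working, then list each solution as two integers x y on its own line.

d=187: √d = [13; 1,2,13,2,1,26] (ℓ=6, even), read p_5/q_5
a_0=13:  p_0=13·1+0=13,  q_0=13·0+1=1
a_1=1:  p_1=1·13+1=14,  q_1=1·1+0=1
a_2=2:  p_2=2·14+13=41,  q_2=2·1+1=3
…
a_4=2:  p_4=2·547+41=1135,  q_4=2·40+3=83
a_5=1:  p_5=1·1135+547=1682,  q_5=1·83+40=123
fundamental: x₁=1682, y₁=123  (since 2829124 − 187·15129 = 1)
n=2: (1682,123)∘(1682,123) = (1682·1682+187·123·123, 1682·123+123·1682) = (5658247,413772)
n=3: (5658247,413772)∘(1682,123) = (1682·5658247+187·123·413772, 1682·413772+123·5658247) = (19034341226,1391928885)

1682 123
5658247 413772
19034341226 1391928885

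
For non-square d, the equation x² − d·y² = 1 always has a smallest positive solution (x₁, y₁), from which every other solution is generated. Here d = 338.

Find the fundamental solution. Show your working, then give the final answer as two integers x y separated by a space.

114243 6214

√338 → a₀=18, period (2,1,1,2,36); ℓ=5 odd so k=9
a_0=18:  p_0=18·1+0=18,  q_0=18·0+1=1
…
a_2=1:  p_2=1·37+18=55,  q_2=1·2+1=3
a_3=1:  p_3=1·55+37=92,  q_3=1·3+2=5
a_4=2:  p_4=2·92+55=239,  q_4=2·5+3=13
a_5=36:  p_5=36·239+92=8696,  q_5=36·13+5=473
a_6=2:  p_6=2·8696+239=17631,  q_6=2·473+13=959
…
a_8=1:  p_8=1·26327+17631=43958,  q_8=1·1432+959=2391
a_9=2:  p_9=2·43958+26327=114243,  q_9=2·2391+1432=6214
→ (114243, 6214).  Check: 114243²=13051463049, 338·6214²=13051463048, difference 1.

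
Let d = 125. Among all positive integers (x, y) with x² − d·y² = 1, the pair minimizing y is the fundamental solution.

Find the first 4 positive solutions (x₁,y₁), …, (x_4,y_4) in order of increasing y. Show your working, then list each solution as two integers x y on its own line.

√125 → a₀=11, period (5,1,1,5,22); ℓ=5 odd so k=9
k=0  a_k=11  p_k/q_k = 11/1
…
k=6  a_k=5  p_k/q_k = 76317/6826
k=7  a_k=1  p_k/q_k = 91444/8179
k=8  a_k=1  p_k/q_k = 167761/15005
k=9  a_k=5  p_k/q_k = 930249/83204
→ (930249, 83204).  Check: 930249²=865363202001, 125·83204²=865363202000, difference 1.
(x_2, y_2) = (930249·930249 + 125·83204·83204, 930249·83204 + 83204·930249) = (1730726404001, 154800875592)
(x_3, y_3) = (930249·1730726404001 + 125·83204·154800875592, 930249·154800875592 + 83204·1730726404001) = (3220013013190122249, 288006719437081612)
(x_4, y_4) = (930249·3220013013190122249 + 125·83204·288006719437081612, 930249·288006719437081612 + 83204·3220013013190122249) = (5990827771012465337616001, 535835925499096664087184)

930249 83204
1730726404001 154800875592
3220013013190122249 288006719437081612
5990827771012465337616001 535835925499096664087184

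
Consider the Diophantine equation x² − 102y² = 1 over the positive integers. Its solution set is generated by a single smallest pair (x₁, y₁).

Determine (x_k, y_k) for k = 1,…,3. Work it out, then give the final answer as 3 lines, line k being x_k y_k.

√102 → a₀=10, period (10,20); ℓ=2 even so k=1
i=0: a=10 ⇒ p=10, q=1
i=1: a=10 ⇒ p=101, q=10
fundamental: x₁=101, y₁=10  (since 10201 − 102·100 = 1)
(101+10√102)^2 = 20401 + 2020√102
(101+10√102)^3 = 4120901 + 408030√102

101 10
20401 2020
4120901 408030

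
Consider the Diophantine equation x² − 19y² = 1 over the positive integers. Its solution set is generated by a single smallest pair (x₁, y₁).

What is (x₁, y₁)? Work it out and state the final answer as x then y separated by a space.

√19 = [4; 2,1,3,1,2,8, …], period ℓ=6 (even) → k=5
a_0=4:  p_0=4·1+0=4,  q_0=4·0+1=1
a_1=2:  p_1=2·4+1=9,  q_1=2·1+0=2
a_2=1:  p_2=1·9+4=13,  q_2=1·2+1=3
…
a_4=1:  p_4=1·48+13=61,  q_4=1·11+3=14
a_5=2:  p_5=2·61+48=170,  q_5=2·14+11=39
→ (170, 39).  Check: 170²=28900, 19·39²=28899, difference 1.

170 39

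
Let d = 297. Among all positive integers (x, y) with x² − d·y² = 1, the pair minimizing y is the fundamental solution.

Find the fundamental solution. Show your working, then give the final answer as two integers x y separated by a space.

48599 2820

[17; 4,3,1,1,2,1,1,3,4,34] for √297; ℓ=10 ⇒ convergent index 9
step 0: (17, 1)  from 17·(1,0) + (0,1)
…
step 4: (517, 30)  from 1·(293,17) + (224,13)
…
step 7: (3171, 184)  from 1·(1844,107) + (1327,77)
step 8: (11357, 659)  from 3·(3171,184) + (1844,107)
step 9: (48599, 2820)  from 4·(11357,659) + (3171,184)
(x₁, y₁) = (48599, 2820);  48599² − 297·2820² = 1 ✓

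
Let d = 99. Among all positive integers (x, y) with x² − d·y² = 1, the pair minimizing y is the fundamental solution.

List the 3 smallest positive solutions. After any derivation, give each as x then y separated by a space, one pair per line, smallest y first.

d=99: √d = [9; 1,18] (ℓ=2, even), read p_1/q_1
a_0=9:  p_0=9·1+0=9,  q_0=9·0+1=1
a_1=1:  p_1=1·9+1=10,  q_1=1·1+0=1
fundamental: x₁=10, y₁=1  (since 100 − 99·1 = 1)
(10+1√99)^2 = 199 + 20√99
(10+1√99)^3 = 3970 + 399√99

10 1
199 20
3970 399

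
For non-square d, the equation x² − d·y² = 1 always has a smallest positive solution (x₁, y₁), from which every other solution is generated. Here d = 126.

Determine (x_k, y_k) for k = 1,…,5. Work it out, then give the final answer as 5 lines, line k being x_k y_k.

449 40
403201 35920
362074049 32256120
325142092801 28965959840
291977237261249 26011399680200

[11; 4,2,4,22] for √126; ℓ=4 ⇒ convergent index 3
k=0  a_k=11  p_k/q_k = 11/1
k=1  a_k=4  p_k/q_k = 45/4
k=2  a_k=2  p_k/q_k = 101/9
k=3  a_k=4  p_k/q_k = 449/40
(x₁, y₁) = (449, 40);  449² − 126·40² = 1 ✓
(x_2, y_2) = (449·449 + 126·40·40, 449·40 + 40·449) = (403201, 35920)
(x_3, y_3) = (449·403201 + 126·40·35920, 449·35920 + 40·403201) = (362074049, 32256120)
(x_4, y_4) = (449·362074049 + 126·40·32256120, 449·32256120 + 40·362074049) = (325142092801, 28965959840)
(x_5, y_5) = (449·325142092801 + 126·40·28965959840, 449·28965959840 + 40·325142092801) = (291977237261249, 26011399680200)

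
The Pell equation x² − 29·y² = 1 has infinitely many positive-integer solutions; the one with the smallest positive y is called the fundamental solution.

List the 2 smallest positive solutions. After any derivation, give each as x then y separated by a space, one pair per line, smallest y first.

9801 1820
192119201 35675640

√29 → a₀=5, period (2,1,1,2,10); ℓ=5 odd so k=9
step 0: (5, 1)  from 5·(1,0) + (0,1)
step 1: (11, 2)  from 2·(5,1) + (1,0)
step 2: (16, 3)  from 1·(11,2) + (5,1)
step 3: (27, 5)  from 1·(16,3) + (11,2)
step 4: (70, 13)  from 2·(27,5) + (16,3)
step 5: (727, 135)  from 10·(70,13) + (27,5)
step 6: (1524, 283)  from 2·(727,135) + (70,13)
…
step 8: (3775, 701)  from 1·(2251,418) + (1524,283)
step 9: (9801, 1820)  from 2·(3775,701) + (2251,418)
fundamental: x₁=9801, y₁=1820  (since 96059601 − 29·3312400 = 1)
n=2: (9801,1820)∘(9801,1820) = (9801·9801+29·1820·1820, 9801·1820+1820·9801) = (192119201,35675640)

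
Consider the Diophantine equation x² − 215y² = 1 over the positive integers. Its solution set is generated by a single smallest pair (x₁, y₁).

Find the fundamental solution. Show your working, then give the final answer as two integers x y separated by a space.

44 3

d=215: √d = [14; 1,1,1,28] (ℓ=4, even), read p_3/q_3
a_0=14:  p_0=14·1+0=14,  q_0=14·0+1=1
a_1=1:  p_1=1·14+1=15,  q_1=1·1+0=1
a_2=1:  p_2=1·15+14=29,  q_2=1·1+1=2
a_3=1:  p_3=1·29+15=44,  q_3=1·2+1=3
(x₁, y₁) = (44, 3);  44² − 215·3² = 1 ✓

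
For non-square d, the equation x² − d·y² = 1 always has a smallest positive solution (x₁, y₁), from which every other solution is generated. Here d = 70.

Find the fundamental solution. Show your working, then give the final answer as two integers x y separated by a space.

251 30

[8; 2,1,2,1,2,16] for √70; ℓ=6 ⇒ convergent index 5
a_0=8:  p_0=8·1+0=8,  q_0=8·0+1=1
…
a_2=1:  p_2=1·17+8=25,  q_2=1·2+1=3
…
a_4=1:  p_4=1·67+25=92,  q_4=1·8+3=11
a_5=2:  p_5=2·92+67=251,  q_5=2·11+8=30
fundamental: x₁=251, y₁=30  (since 63001 − 70·900 = 1)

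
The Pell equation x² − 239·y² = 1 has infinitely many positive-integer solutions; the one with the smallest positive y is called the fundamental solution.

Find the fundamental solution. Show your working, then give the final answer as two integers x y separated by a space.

6195120 400729

√239 = [15; 2,5,1,2,4,15,4,2,1,5,2,30, …], period ℓ=12 (even) → k=11
a_0=15:  p_0=15·1+0=15,  q_0=15·0+1=1
a_1=2:  p_1=2·15+1=31,  q_1=2·1+0=2
a_2=5:  p_2=5·31+15=170,  q_2=5·2+1=11
…
a_4=2:  p_4=2·201+170=572,  q_4=2·13+11=37
…
a_6=15:  p_6=15·2489+572=37907,  q_6=15·161+37=2452
a_7=4:  p_7=4·37907+2489=154117,  q_7=4·2452+161=9969
a_8=2:  p_8=2·154117+37907=346141,  q_8=2·9969+2452=22390
…
a_10=5:  p_10=5·500258+346141=2847431,  q_10=5·32359+22390=184185
a_11=2:  p_11=2·2847431+500258=6195120,  q_11=2·184185+32359=400729
fundamental: x₁=6195120, y₁=400729  (since 38379511814400 − 239·160583731441 = 1)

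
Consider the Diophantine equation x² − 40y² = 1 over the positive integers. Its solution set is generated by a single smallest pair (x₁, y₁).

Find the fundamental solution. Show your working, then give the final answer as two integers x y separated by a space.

19 3

d=40: √d = [6; 3,12] (ℓ=2, even), read p_1/q_1
i=0: a=6 ⇒ p=6, q=1
i=1: a=3 ⇒ p=19, q=3
fundamental: x₁=19, y₁=3  (since 361 − 40·9 = 1)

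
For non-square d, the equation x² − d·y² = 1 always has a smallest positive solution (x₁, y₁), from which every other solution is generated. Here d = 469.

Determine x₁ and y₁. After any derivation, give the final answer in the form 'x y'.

√469 = [21; 1,1,1,10,6,10,1,1,1,42, …], period ℓ=10 (even) → k=9
step 0: (21, 1)  from 21·(1,0) + (0,1)
…
step 3: (65, 3)  from 1·(43,2) + (22,1)
…
step 7: (47146, 2177)  from 1·(42923,1982) + (4223,195)
step 8: (90069, 4159)  from 1·(47146,2177) + (42923,1982)
step 9: (137215, 6336)  from 1·(90069,4159) + (47146,2177)
→ (137215, 6336).  Check: 137215²=18827956225, 469·6336²=18827956224, difference 1.

137215 6336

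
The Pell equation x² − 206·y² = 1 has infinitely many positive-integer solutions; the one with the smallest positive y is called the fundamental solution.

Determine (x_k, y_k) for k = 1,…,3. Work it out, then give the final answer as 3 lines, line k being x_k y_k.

59535 4148
7088832449 493902360
844067279642895 58808954001052

[14; 2,1,5,14,5,1,2,28] for √206; ℓ=8 ⇒ convergent index 7
step 0: (14, 1)  from 14·(1,0) + (0,1)
step 1: (29, 2)  from 2·(14,1) + (1,0)
step 2: (43, 3)  from 1·(29,2) + (14,1)
step 3: (244, 17)  from 5·(43,3) + (29,2)
step 4: (3459, 241)  from 14·(244,17) + (43,3)
step 5: (17539, 1222)  from 5·(3459,241) + (244,17)
step 6: (20998, 1463)  from 1·(17539,1222) + (3459,241)
step 7: (59535, 4148)  from 2·(20998,1463) + (17539,1222)
fundamental: x₁=59535, y₁=4148  (since 3544416225 − 206·17205904 = 1)
n=2: (59535,4148)∘(59535,4148) = (59535·59535+206·4148·4148, 59535·4148+4148·59535) = (7088832449,493902360)
n=3: (7088832449,493902360)∘(59535,4148) = (59535·7088832449+206·4148·493902360, 59535·493902360+4148·7088832449) = (844067279642895,58808954001052)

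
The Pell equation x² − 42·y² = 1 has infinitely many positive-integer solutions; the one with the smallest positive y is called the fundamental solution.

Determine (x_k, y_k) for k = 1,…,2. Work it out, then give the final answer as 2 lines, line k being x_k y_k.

√42 = [6; 2,12, …], period ℓ=2 (even) → k=1
step 0: (6, 1)  from 6·(1,0) + (0,1)
step 1: (13, 2)  from 2·(6,1) + (1,0)
→ (13, 2).  Check: 13²=169, 42·2²=168, difference 1.
(13+2√42)^2 = 337 + 52√42

13 2
337 52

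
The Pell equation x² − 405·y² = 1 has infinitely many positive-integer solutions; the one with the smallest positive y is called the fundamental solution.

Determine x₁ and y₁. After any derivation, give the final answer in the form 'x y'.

161 8

[20; 8,40] for √405; ℓ=2 ⇒ convergent index 1
a_0=20:  p_0=20·1+0=20,  q_0=20·0+1=1
a_1=8:  p_1=8·20+1=161,  q_1=8·1+0=8
fundamental: x₁=161, y₁=8  (since 25921 − 405·64 = 1)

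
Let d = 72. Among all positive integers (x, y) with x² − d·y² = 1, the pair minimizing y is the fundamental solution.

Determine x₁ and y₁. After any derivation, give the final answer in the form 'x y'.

17 2

[8; 2,16] for √72; ℓ=2 ⇒ convergent index 1
a_0=8:  p_0=8·1+0=8,  q_0=8·0+1=1
a_1=2:  p_1=2·8+1=17,  q_1=2·1+0=2
→ (17, 2).  Check: 17²=289, 72·2²=288, difference 1.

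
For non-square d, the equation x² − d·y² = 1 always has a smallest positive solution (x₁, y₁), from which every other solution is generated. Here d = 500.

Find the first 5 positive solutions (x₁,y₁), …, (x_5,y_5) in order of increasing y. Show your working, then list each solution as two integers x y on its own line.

d=500: √d = [22; 2,1,3,2,1,…,1,2,44] (ℓ=14, even), read p_13/q_13
a_0=22:  p_0=22·1+0=22,  q_0=22·0+1=1
a_1=2:  p_1=2·22+1=45,  q_1=2·1+0=2
a_2=1:  p_2=1·45+22=67,  q_2=1·2+1=3
…
a_4=2:  p_4=2·246+67=559,  q_4=2·11+3=25
…
a_6=1:  p_6=1·805+559=1364,  q_6=1·36+25=61
a_7=10:  p_7=10·1364+805=14445,  q_7=10·61+36=646
…
a_11=3:  p_11=3·76317+30254=259205,  q_11=3·3413+1353=11592
a_12=1:  p_12=1·259205+76317=335522,  q_12=1·11592+3413=15005
a_13=2:  p_13=2·335522+259205=930249,  q_13=2·15005+11592=41602
fundamental: x₁=930249, y₁=41602  (since 865363202001 − 500·1730726404 = 1)
n=2: (930249,41602)∘(930249,41602) = (930249·930249+500·41602·41602, 930249·41602+41602·930249) = (1730726404001,77400437796)
n=3: (1730726404001,77400437796)∘(930249,41602) = (930249·1730726404001+500·41602·77400437796, 930249·77400437796+41602·1730726404001) = (3220013013190122249,144003359718540806)
n=4: (3220013013190122249,144003359718540806)∘(930249,41602) = (930249·3220013013190122249+500·41602·144003359718540806, 930249·144003359718540806+41602·3220013013190122249) = (5990827771012465337616001,267917962749548332043592)
n=5: (5990827771012465337616001,267917962749548332043592)∘(930249,41602) = (930249·5990827771012465337616001+500·41602·267917962749548332043592, 930249·267917962749548332043592+41602·5990827771012465337616001) = (11145923086309929722690704506249,498460833859465169310720288010)

930249 41602
1730726404001 77400437796
3220013013190122249 144003359718540806
5990827771012465337616001 267917962749548332043592
11145923086309929722690704506249 498460833859465169310720288010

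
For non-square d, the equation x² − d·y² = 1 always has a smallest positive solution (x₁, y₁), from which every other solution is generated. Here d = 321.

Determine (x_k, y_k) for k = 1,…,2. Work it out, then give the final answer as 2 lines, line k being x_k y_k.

215 12
92449 5160

[17; 1,10,1,34] for √321; ℓ=4 ⇒ convergent index 3
step 0: (17, 1)  from 17·(1,0) + (0,1)
step 1: (18, 1)  from 1·(17,1) + (1,0)
step 2: (197, 11)  from 10·(18,1) + (17,1)
step 3: (215, 12)  from 1·(197,11) + (18,1)
→ (215, 12).  Check: 215²=46225, 321·12²=46224, difference 1.
n=2: (215,12)∘(215,12) = (215·215+321·12·12, 215·12+12·215) = (92449,5160)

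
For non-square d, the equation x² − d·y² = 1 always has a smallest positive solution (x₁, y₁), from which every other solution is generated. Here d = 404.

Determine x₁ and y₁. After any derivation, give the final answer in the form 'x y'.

d=404: √d = [20; 10,40] (ℓ=2, even), read p_1/q_1
k=0  a_k=20  p_k/q_k = 20/1
k=1  a_k=10  p_k/q_k = 201/10
fundamental: x₁=201, y₁=10  (since 40401 − 404·100 = 1)

201 10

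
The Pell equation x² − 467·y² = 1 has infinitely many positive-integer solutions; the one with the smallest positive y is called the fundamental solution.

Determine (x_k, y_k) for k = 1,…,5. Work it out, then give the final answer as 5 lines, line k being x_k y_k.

1625626 75225
5285319783751 244575431700
17183906517558380626 795176361465413175
55869210433019434807260001 2585318735566902940613400
181644882158758119549456134390626 8405522709648569143113732563625

√467 = [21; 1,1,1,1,3,…,1,1,42, …], period ℓ=14 (even) → k=13
step 0: (21, 1)  from 21·(1,0) + (0,1)
step 1: (22, 1)  from 1·(21,1) + (1,0)
step 2: (43, 2)  from 1·(22,1) + (21,1)
step 3: (65, 3)  from 1·(43,2) + (22,1)
step 4: (108, 5)  from 1·(65,3) + (43,2)
step 5: (389, 18)  from 3·(108,5) + (65,3)
step 6: (1275, 59)  from 3·(389,18) + (108,5)
…
step 8: (82767, 3830)  from 3·(27164,1257) + (1275,59)
step 9: (275465, 12747)  from 3·(82767,3830) + (27164,1257)
…
step 11: (633697, 29324)  from 1·(358232,16577) + (275465,12747)
step 12: (991929, 45901)  from 1·(633697,29324) + (358232,16577)
step 13: (1625626, 75225)  from 1·(991929,45901) + (633697,29324)
(x₁, y₁) = (1625626, 75225);  1625626² − 467·75225² = 1 ✓
(x_2, y_2) = (1625626·1625626 + 467·75225·75225, 1625626·75225 + 75225·1625626) = (5285319783751, 244575431700)
(x_3, y_3) = (1625626·5285319783751 + 467·75225·244575431700, 1625626·244575431700 + 75225·5285319783751) = (17183906517558380626, 795176361465413175)
(x_4, y_4) = (1625626·17183906517558380626 + 467·75225·795176361465413175, 1625626·795176361465413175 + 75225·17183906517558380626) = (55869210433019434807260001, 2585318735566902940613400)
(x_5, y_5) = (1625626·55869210433019434807260001 + 467·75225·2585318735566902940613400, 1625626·2585318735566902940613400 + 75225·55869210433019434807260001) = (181644882158758119549456134390626, 8405522709648569143113732563625)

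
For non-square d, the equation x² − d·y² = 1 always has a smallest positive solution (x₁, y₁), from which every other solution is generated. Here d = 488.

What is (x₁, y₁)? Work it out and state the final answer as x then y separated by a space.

√488 = [22; 11,44, …], period ℓ=2 (even) → k=1
step 0: (22, 1)  from 22·(1,0) + (0,1)
step 1: (243, 11)  from 11·(22,1) + (1,0)
fundamental: x₁=243, y₁=11  (since 59049 − 488·121 = 1)

243 11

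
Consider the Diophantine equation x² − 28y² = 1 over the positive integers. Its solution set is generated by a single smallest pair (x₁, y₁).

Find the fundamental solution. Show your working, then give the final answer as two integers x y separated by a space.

[5; 3,2,3,10] for √28; ℓ=4 ⇒ convergent index 3
a_0=5:  p_0=5·1+0=5,  q_0=5·0+1=1
…
a_2=2:  p_2=2·16+5=37,  q_2=2·3+1=7
a_3=3:  p_3=3·37+16=127,  q_3=3·7+3=24
fundamental: x₁=127, y₁=24  (since 16129 − 28·576 = 1)

127 24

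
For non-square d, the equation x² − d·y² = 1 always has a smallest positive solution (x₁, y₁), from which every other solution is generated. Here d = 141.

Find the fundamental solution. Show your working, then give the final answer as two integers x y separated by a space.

95 8

d=141: √d = [11; 1,6,1,22] (ℓ=4, even), read p_3/q_3
i=0: a=11 ⇒ p=11, q=1
…
i=2: a=6 ⇒ p=83, q=7
i=3: a=1 ⇒ p=95, q=8
fundamental: x₁=95, y₁=8  (since 9025 − 141·64 = 1)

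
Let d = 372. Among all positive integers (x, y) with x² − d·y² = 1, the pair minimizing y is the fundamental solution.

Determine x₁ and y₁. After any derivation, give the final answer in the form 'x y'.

√372 → a₀=19, period (3,2,12,2,3,38); ℓ=6 even so k=5
i=0: a=19 ⇒ p=19, q=1
i=1: a=3 ⇒ p=58, q=3
…
i=4: a=2 ⇒ p=3491, q=181
i=5: a=3 ⇒ p=12151, q=630
fundamental: x₁=12151, y₁=630  (since 147646801 − 372·396900 = 1)

12151 630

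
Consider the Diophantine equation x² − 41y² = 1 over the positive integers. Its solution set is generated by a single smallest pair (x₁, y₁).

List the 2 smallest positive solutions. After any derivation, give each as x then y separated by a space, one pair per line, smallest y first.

d=41: √d = [6; 2,2,12] (ℓ=3, odd), read p_5/q_5
k=0  a_k=6  p_k/q_k = 6/1
…
k=2  a_k=2  p_k/q_k = 32/5
k=3  a_k=12  p_k/q_k = 397/62
k=4  a_k=2  p_k/q_k = 826/129
k=5  a_k=2  p_k/q_k = 2049/320
(x₁, y₁) = (2049, 320);  2049² − 41·320² = 1 ✓
(x_2, y_2) = (2049·2049 + 41·320·320, 2049·320 + 320·2049) = (8396801, 1311360)

2049 320
8396801 1311360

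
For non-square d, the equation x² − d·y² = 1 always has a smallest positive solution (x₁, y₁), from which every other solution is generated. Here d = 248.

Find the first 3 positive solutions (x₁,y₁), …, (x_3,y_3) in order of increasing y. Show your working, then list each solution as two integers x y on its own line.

63 4
7937 504
999999 63500

√248 → a₀=15, period (1,2,1,30); ℓ=4 even so k=3
i=0: a=15 ⇒ p=15, q=1
…
i=2: a=2 ⇒ p=47, q=3
i=3: a=1 ⇒ p=63, q=4
fundamental: x₁=63, y₁=4  (since 3969 − 248·16 = 1)
n=2: (63,4)∘(63,4) = (63·63+248·4·4, 63·4+4·63) = (7937,504)
n=3: (7937,504)∘(63,4) = (63·7937+248·4·504, 63·504+4·7937) = (999999,63500)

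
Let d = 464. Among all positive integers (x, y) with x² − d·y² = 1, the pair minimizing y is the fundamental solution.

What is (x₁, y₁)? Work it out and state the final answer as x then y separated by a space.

9801 455

√464 → a₀=21, period (1,1,5,1,1,1,5,1,1,42); ℓ=10 even so k=9
i=0: a=21 ⇒ p=21, q=1
i=1: a=1 ⇒ p=22, q=1
i=2: a=1 ⇒ p=43, q=2
…
i=6: a=1 ⇒ p=797, q=37
…
i=8: a=1 ⇒ p=5299, q=246
i=9: a=1 ⇒ p=9801, q=455
(x₁, y₁) = (9801, 455);  9801² − 464·455² = 1 ✓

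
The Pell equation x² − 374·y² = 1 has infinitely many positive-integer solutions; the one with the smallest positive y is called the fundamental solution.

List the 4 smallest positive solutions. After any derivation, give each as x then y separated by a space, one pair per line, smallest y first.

3365 174
22646449 1171020
152410598405 7880964426
1025723304619201 53038889415960

d=374: √d = [19; 2,1,18,1,2,38] (ℓ=6, even), read p_5/q_5
step 0: (19, 1)  from 19·(1,0) + (0,1)
…
step 2: (58, 3)  from 1·(39,2) + (19,1)
…
step 4: (1141, 59)  from 1·(1083,56) + (58,3)
step 5: (3365, 174)  from 2·(1141,59) + (1083,56)
fundamental: x₁=3365, y₁=174  (since 11323225 − 374·30276 = 1)
(3365+174√374)^2 = 22646449 + 1171020√374
(3365+174√374)^3 = 152410598405 + 7880964426√374
(3365+174√374)^4 = 1025723304619201 + 53038889415960√374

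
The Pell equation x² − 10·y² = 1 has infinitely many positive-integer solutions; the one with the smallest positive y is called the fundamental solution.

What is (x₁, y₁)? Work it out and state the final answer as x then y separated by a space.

√10 → a₀=3, period (6); ℓ=1 odd so k=1
i=0: a=3 ⇒ p=3, q=1
i=1: a=6 ⇒ p=19, q=6
fundamental: x₁=19, y₁=6  (since 361 − 10·36 = 1)

19 6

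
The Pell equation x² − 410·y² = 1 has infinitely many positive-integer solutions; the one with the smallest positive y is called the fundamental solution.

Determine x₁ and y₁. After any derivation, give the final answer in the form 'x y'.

√410 → a₀=20, period (4,40); ℓ=2 even so k=1
a_0=20:  p_0=20·1+0=20,  q_0=20·0+1=1
a_1=4:  p_1=4·20+1=81,  q_1=4·1+0=4
(x₁, y₁) = (81, 4);  81² − 410·4² = 1 ✓

81 4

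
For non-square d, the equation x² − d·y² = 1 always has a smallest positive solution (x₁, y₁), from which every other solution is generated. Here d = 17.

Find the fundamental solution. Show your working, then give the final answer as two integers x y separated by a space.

√17 → a₀=4, period (8); ℓ=1 odd so k=1
k=0  a_k=4  p_k/q_k = 4/1
k=1  a_k=8  p_k/q_k = 33/8
fundamental: x₁=33, y₁=8  (since 1089 − 17·64 = 1)

33 8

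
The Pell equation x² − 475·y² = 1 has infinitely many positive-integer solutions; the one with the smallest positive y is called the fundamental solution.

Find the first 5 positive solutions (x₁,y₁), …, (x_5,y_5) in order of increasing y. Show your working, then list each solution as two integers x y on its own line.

√475 = [21; 1,3,1,6,2,6,1,3,1,42, …], period ℓ=10 (even) → k=9
a_0=21:  p_0=21·1+0=21,  q_0=21·0+1=1
a_1=1:  p_1=1·21+1=22,  q_1=1·1+0=1
a_2=3:  p_2=3·22+21=87,  q_2=3·1+1=4
a_3=1:  p_3=1·87+22=109,  q_3=1·4+1=5
…
a_6=6:  p_6=6·1591+741=10287,  q_6=6·73+34=472
…
a_8=3:  p_8=3·11878+10287=45921,  q_8=3·545+472=2107
a_9=1:  p_9=1·45921+11878=57799,  q_9=1·2107+545=2652
fundamental: x₁=57799, y₁=2652  (since 3340724401 − 475·7033104 = 1)
(57799+2652√475)^2 = 6681448801 + 306565896√475
(57799+2652√475)^3 = 772362118440199 + 35438404443156√475
(57799+2652√475)^4 = 89283516160768675201 + 4096608676513381392√475
(57799+2652√475)^5 = 10320995900380175197444999 + 473559769752155457709260√475

57799 2652
6681448801 306565896
772362118440199 35438404443156
89283516160768675201 4096608676513381392
10320995900380175197444999 473559769752155457709260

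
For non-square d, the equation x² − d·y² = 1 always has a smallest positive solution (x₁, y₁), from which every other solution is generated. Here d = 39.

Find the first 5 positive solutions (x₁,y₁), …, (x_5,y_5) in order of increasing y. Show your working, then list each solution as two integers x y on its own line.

√39 → a₀=6, period (4,12); ℓ=2 even so k=1
a_0=6:  p_0=6·1+0=6,  q_0=6·0+1=1
a_1=4:  p_1=4·6+1=25,  q_1=4·1+0=4
→ (25, 4).  Check: 25²=625, 39·4²=624, difference 1.
(x_2, y_2) = (25·25 + 39·4·4, 25·4 + 4·25) = (1249, 200)
(x_3, y_3) = (25·1249 + 39·4·200, 25·200 + 4·1249) = (62425, 9996)
(x_4, y_4) = (25·62425 + 39·4·9996, 25·9996 + 4·62425) = (3120001, 499600)
(x_5, y_5) = (25·3120001 + 39·4·499600, 25·499600 + 4·3120001) = (155937625, 24970004)

25 4
1249 200
62425 9996
3120001 499600
155937625 24970004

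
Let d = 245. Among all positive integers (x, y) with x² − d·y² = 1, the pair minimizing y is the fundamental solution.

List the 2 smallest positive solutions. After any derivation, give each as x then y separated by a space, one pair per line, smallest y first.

51841 3312
5374978561 343394784

√245 → a₀=15, period (1,1,1,7,6,7,1,1,1,30); ℓ=10 even so k=9
a_0=15:  p_0=15·1+0=15,  q_0=15·0+1=1
…
a_2=1:  p_2=1·16+15=31,  q_2=1·1+1=2
a_3=1:  p_3=1·31+16=47,  q_3=1·2+1=3
a_4=7:  p_4=7·47+31=360,  q_4=7·3+2=23
a_5=6:  p_5=6·360+47=2207,  q_5=6·23+3=141
a_6=7:  p_6=7·2207+360=15809,  q_6=7·141+23=1010
a_7=1:  p_7=1·15809+2207=18016,  q_7=1·1010+141=1151
a_8=1:  p_8=1·18016+15809=33825,  q_8=1·1151+1010=2161
a_9=1:  p_9=1·33825+18016=51841,  q_9=1·2161+1151=3312
(x₁, y₁) = (51841, 3312);  51841² − 245·3312² = 1 ✓
(x_2, y_2) = (51841·51841 + 245·3312·3312, 51841·3312 + 3312·51841) = (5374978561, 343394784)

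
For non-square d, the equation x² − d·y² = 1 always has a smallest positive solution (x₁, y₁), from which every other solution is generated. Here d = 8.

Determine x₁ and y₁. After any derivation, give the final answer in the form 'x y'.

3 1

√8 → a₀=2, period (1,4); ℓ=2 even so k=1
k=0  a_k=2  p_k/q_k = 2/1
k=1  a_k=1  p_k/q_k = 3/1
→ (3, 1).  Check: 3²=9, 8·1²=8, difference 1.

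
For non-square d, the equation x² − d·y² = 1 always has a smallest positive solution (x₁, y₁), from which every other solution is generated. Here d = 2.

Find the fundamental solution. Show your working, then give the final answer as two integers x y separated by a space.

[1; 2] for √2; ℓ=1 ⇒ convergent index 1
step 0: (1, 1)  from 1·(1,0) + (0,1)
step 1: (3, 2)  from 2·(1,1) + (1,0)
(x₁, y₁) = (3, 2);  3² − 2·2² = 1 ✓

3 2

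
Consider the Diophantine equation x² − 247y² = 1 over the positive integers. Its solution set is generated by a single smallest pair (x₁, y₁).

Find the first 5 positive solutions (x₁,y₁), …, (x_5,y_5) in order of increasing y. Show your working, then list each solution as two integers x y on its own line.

85292 5427
14549450527 925759368
2481903468612476 157919736025485
423373021275241155457 26938580249245573872
72220663458733833793864412 4595290773079387237355763

d=247: √d = [15; 1,2,1,1,9,1,9,1,1,2,1,30] (ℓ=12, even), read p_11/q_11
a_0=15:  p_0=15·1+0=15,  q_0=15·0+1=1
…
a_5=9:  p_5=9·110+63=1053,  q_5=9·7+4=67
a_6=1:  p_6=1·1053+110=1163,  q_6=1·67+7=74
a_7=9:  p_7=9·1163+1053=11520,  q_7=9·74+67=733
a_8=1:  p_8=1·11520+1163=12683,  q_8=1·733+74=807
a_9=1:  p_9=1·12683+11520=24203,  q_9=1·807+733=1540
a_10=2:  p_10=2·24203+12683=61089,  q_10=2·1540+807=3887
a_11=1:  p_11=1·61089+24203=85292,  q_11=1·3887+1540=5427
→ (85292, 5427).  Check: 85292²=7274725264, 247·5427²=7274725263, difference 1.
k=2:  x_2 = 85292·85292+247·5427·5427 = 14549450527,  y_2 = 85292·5427+5427·85292 = 925759368
k=3:  x_3 = 85292·14549450527+247·5427·925759368 = 2481903468612476,  y_3 = 85292·925759368+5427·14549450527 = 157919736025485
k=4:  x_4 = 85292·2481903468612476+247·5427·157919736025485 = 423373021275241155457,  y_4 = 85292·157919736025485+5427·2481903468612476 = 26938580249245573872
k=5:  x_5 = 85292·423373021275241155457+247·5427·26938580249245573872 = 72220663458733833793864412,  y_5 = 85292·26938580249245573872+5427·423373021275241155457 = 4595290773079387237355763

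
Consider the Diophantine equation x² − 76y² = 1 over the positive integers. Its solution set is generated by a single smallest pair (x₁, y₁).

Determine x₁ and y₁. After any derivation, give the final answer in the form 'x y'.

[8; 1,2,1,1,5,4,5,1,1,2,1,16] for √76; ℓ=12 ⇒ convergent index 11
step 0: (8, 1)  from 8·(1,0) + (0,1)
step 1: (9, 1)  from 1·(8,1) + (1,0)
…
step 4: (61, 7)  from 1·(35,4) + (26,3)
…
step 7: (7445, 854)  from 5·(1421,163) + (340,39)
…
step 9: (16311, 1871)  from 1·(8866,1017) + (7445,854)
step 10: (41488, 4759)  from 2·(16311,1871) + (8866,1017)
step 11: (57799, 6630)  from 1·(41488,4759) + (16311,1871)
(x₁, y₁) = (57799, 6630);  57799² − 76·6630² = 1 ✓

57799 6630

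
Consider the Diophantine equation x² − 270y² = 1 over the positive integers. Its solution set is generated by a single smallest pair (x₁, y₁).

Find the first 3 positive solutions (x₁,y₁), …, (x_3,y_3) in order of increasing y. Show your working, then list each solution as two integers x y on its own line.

√270 = [16; 2,3,6,3,2,32, …], period ℓ=6 (even) → k=5
step 0: (16, 1)  from 16·(1,0) + (0,1)
…
step 4: (2284, 139)  from 3·(723,44) + (115,7)
step 5: (5291, 322)  from 2·(2284,139) + (723,44)
→ (5291, 322).  Check: 5291²=27994681, 270·322²=27994680, difference 1.
(x_2, y_2) = (5291·5291 + 270·322·322, 5291·322 + 322·5291) = (55989361, 3407404)
(x_3, y_3) = (5291·55989361 + 270·322·3407404, 5291·3407404 + 322·55989361) = (592479412811, 36057148806)

5291 322
55989361 3407404
592479412811 36057148806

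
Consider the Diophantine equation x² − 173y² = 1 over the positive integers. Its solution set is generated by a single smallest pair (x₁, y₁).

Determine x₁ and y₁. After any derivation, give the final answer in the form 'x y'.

2499849 190060

d=173: √d = [13; 6,1,1,6,26] (ℓ=5, odd), read p_9/q_9
i=0: a=13 ⇒ p=13, q=1
…
i=2: a=1 ⇒ p=92, q=7
…
i=8: a=1 ⇒ p=382343, q=29069
i=9: a=6 ⇒ p=2499849, q=190060
(x₁, y₁) = (2499849, 190060);  2499849² − 173·190060² = 1 ✓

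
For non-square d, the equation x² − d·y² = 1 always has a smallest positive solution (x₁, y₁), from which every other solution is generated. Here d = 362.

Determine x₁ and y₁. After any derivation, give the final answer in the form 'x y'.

723 38

√362 → a₀=19, period (38); ℓ=1 odd so k=1
i=0: a=19 ⇒ p=19, q=1
i=1: a=38 ⇒ p=723, q=38
fundamental: x₁=723, y₁=38  (since 522729 − 362·1444 = 1)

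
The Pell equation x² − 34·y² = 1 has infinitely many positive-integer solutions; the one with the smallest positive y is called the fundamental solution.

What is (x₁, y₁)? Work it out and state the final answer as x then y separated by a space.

d=34: √d = [5; 1,4,1,10] (ℓ=4, even), read p_3/q_3
i=0: a=5 ⇒ p=5, q=1
i=1: a=1 ⇒ p=6, q=1
i=2: a=4 ⇒ p=29, q=5
i=3: a=1 ⇒ p=35, q=6
→ (35, 6).  Check: 35²=1225, 34·6²=1224, difference 1.

35 6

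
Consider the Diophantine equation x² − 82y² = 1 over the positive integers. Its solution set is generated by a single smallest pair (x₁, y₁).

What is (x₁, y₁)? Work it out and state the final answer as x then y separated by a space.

√82 → a₀=9, period (18); ℓ=1 odd so k=1
step 0: (9, 1)  from 9·(1,0) + (0,1)
step 1: (163, 18)  from 18·(9,1) + (1,0)
fundamental: x₁=163, y₁=18  (since 26569 − 82·324 = 1)

163 18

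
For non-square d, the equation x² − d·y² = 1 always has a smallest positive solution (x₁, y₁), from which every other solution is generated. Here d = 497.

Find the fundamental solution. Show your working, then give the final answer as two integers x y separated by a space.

1201887 53912

[22; 3,2,2,5,6,5,2,2,3,44] for √497; ℓ=10 ⇒ convergent index 9
a_0=22:  p_0=22·1+0=22,  q_0=22·0+1=1
…
a_2=2:  p_2=2·67+22=156,  q_2=2·3+1=7
a_3=2:  p_3=2·156+67=379,  q_3=2·7+3=17
a_4=5:  p_4=5·379+156=2051,  q_4=5·17+7=92
a_5=6:  p_5=6·2051+379=12685,  q_5=6·92+17=569
a_6=5:  p_6=5·12685+2051=65476,  q_6=5·569+92=2937
a_7=2:  p_7=2·65476+12685=143637,  q_7=2·2937+569=6443
a_8=2:  p_8=2·143637+65476=352750,  q_8=2·6443+2937=15823
a_9=3:  p_9=3·352750+143637=1201887,  q_9=3·15823+6443=53912
fundamental: x₁=1201887, y₁=53912  (since 1444532360769 − 497·2906503744 = 1)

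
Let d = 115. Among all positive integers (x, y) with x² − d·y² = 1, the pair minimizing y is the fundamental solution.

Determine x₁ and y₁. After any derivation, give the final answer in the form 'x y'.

1126 105

d=115: √d = [10; 1,2,1,1,1,1,1,2,1,20] (ℓ=10, even), read p_9/q_9
a_0=10:  p_0=10·1+0=10,  q_0=10·0+1=1
…
a_4=1:  p_4=1·43+32=75,  q_4=1·4+3=7
a_5=1:  p_5=1·75+43=118,  q_5=1·7+4=11
…
a_8=2:  p_8=2·311+193=815,  q_8=2·29+18=76
a_9=1:  p_9=1·815+311=1126,  q_9=1·76+29=105
fundamental: x₁=1126, y₁=105  (since 1267876 − 115·11025 = 1)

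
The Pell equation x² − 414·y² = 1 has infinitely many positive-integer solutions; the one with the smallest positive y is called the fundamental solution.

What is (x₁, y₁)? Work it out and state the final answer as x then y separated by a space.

[20; 2,1,7,2,7,1,2,40] for √414; ℓ=8 ⇒ convergent index 7
step 0: (20, 1)  from 20·(1,0) + (0,1)
…
step 3: (468, 23)  from 7·(61,3) + (41,2)
step 4: (997, 49)  from 2·(468,23) + (61,3)
step 5: (7447, 366)  from 7·(997,49) + (468,23)
step 6: (8444, 415)  from 1·(7447,366) + (997,49)
step 7: (24335, 1196)  from 2·(8444,415) + (7447,366)
→ (24335, 1196).  Check: 24335²=592192225, 414·1196²=592192224, difference 1.

24335 1196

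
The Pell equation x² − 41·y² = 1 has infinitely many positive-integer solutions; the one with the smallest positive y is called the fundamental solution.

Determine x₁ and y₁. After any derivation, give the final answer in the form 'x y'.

√41 → a₀=6, period (2,2,12); ℓ=3 odd so k=5
k=0  a_k=6  p_k/q_k = 6/1
…
k=2  a_k=2  p_k/q_k = 32/5
…
k=4  a_k=2  p_k/q_k = 826/129
k=5  a_k=2  p_k/q_k = 2049/320
→ (2049, 320).  Check: 2049²=4198401, 41·320²=4198400, difference 1.

2049 320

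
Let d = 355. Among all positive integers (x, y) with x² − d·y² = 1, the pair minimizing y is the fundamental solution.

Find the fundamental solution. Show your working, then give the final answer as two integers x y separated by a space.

d=355: √d = [18; 1,5,3,3,1,6,1,3,3,5,1,36] (ℓ=12, even), read p_11/q_11
i=0: a=18 ⇒ p=18, q=1
i=1: a=1 ⇒ p=19, q=1
i=2: a=5 ⇒ p=113, q=6
…
i=4: a=3 ⇒ p=1187, q=63
i=5: a=1 ⇒ p=1545, q=82
i=6: a=6 ⇒ p=10457, q=555
…
i=8: a=3 ⇒ p=46463, q=2466
i=9: a=3 ⇒ p=151391, q=8035
i=10: a=5 ⇒ p=803418, q=42641
i=11: a=1 ⇒ p=954809, q=50676
→ (954809, 50676).  Check: 954809²=911660226481, 355·50676²=911660226480, difference 1.

954809 50676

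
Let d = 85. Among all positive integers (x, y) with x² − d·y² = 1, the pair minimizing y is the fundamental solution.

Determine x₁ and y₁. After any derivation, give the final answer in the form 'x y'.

285769 30996

[9; 4,1,1,4,18] for √85; ℓ=5 ⇒ convergent index 9
i=0: a=9 ⇒ p=9, q=1
i=1: a=4 ⇒ p=37, q=4
…
i=3: a=1 ⇒ p=83, q=9
i=4: a=4 ⇒ p=378, q=41
…
i=8: a=1 ⇒ p=62739, q=6805
i=9: a=4 ⇒ p=285769, q=30996
(x₁, y₁) = (285769, 30996);  285769² − 85·30996² = 1 ✓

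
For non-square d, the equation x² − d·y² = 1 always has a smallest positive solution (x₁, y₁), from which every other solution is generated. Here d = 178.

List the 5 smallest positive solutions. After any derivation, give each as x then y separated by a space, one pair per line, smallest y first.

1601 120
5126401 384240
16414734401 1230336360
52559974425601 3939536640480
168297021696040001 12614395092480600

√178 → a₀=13, period (2,1,12,1,2,26); ℓ=6 even so k=5
i=0: a=13 ⇒ p=13, q=1
i=1: a=2 ⇒ p=27, q=2
…
i=4: a=1 ⇒ p=547, q=41
i=5: a=2 ⇒ p=1601, q=120
(x₁, y₁) = (1601, 120);  1601² − 178·120² = 1 ✓
(1601+120√178)^2 = 5126401 + 384240√178
(1601+120√178)^3 = 16414734401 + 1230336360√178
(1601+120√178)^4 = 52559974425601 + 3939536640480√178
(1601+120√178)^5 = 168297021696040001 + 12614395092480600√178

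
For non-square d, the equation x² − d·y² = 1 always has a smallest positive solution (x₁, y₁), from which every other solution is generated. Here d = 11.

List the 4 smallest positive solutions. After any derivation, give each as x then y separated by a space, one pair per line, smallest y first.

√11 → a₀=3, period (3,6); ℓ=2 even so k=1
a_0=3:  p_0=3·1+0=3,  q_0=3·0+1=1
a_1=3:  p_1=3·3+1=10,  q_1=3·1+0=3
→ (10, 3).  Check: 10²=100, 11·3²=99, difference 1.
k=2:  x_2 = 10·10+11·3·3 = 199,  y_2 = 10·3+3·10 = 60
k=3:  x_3 = 10·199+11·3·60 = 3970,  y_3 = 10·60+3·199 = 1197
k=4:  x_4 = 10·3970+11·3·1197 = 79201,  y_4 = 10·1197+3·3970 = 23880

10 3
199 60
3970 1197
79201 23880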